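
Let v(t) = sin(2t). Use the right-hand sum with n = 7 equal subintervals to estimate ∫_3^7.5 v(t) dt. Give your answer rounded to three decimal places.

Δt = (7.5 − 3)/7 = 9/14.
Right endpoints: 51/14, 30/7, 69/14, 39/7, 87/14, 48/7, 7.5.
v(51/14) ≈ 0.843, v(30/7) ≈ 0.753, v(69/14) ≈ -0.419, v(39/7) ≈ -0.989, v(87/14) ≈ -0.137, v(48/7) ≈ 0.912, v(7.5) ≈ 0.650.
Sum = Δt · [v(51/14) + v(30/7) + v(69/14) + ...].
Sum ≈ 1.037.

1.037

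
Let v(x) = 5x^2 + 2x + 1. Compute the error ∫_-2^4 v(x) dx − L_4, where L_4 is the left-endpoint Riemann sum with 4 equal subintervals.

Exact integral: ∫_-2^4 v(x) dx = 138.
L_4 = 95.25.
Error = 138 − 95.25 = 42.75.

42.75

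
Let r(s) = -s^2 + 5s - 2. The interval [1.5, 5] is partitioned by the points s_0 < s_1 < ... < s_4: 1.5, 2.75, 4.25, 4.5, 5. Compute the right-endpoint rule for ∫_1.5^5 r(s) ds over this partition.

Subinterval widths: 1.25, 1.5, 0.25, 0.5.
Right endpoints: 2.75, 4.25, 4.5, 5.
r(2.75) = 4.1875, r(4.25) = 1.1875, r(4.5) = 0.25, r(5) = -2.
Sum = Σ Δs_i · r(s_i).
Sum = 6.078125.

6.078125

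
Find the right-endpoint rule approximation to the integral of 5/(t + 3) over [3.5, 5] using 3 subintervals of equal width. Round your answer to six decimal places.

1.002976

Δt = (5 − 3.5)/3 = 0.5.
Right endpoints: 4, 4.5, 5.
f(4) = 5/7, f(4.5) = 2/3, f(5) = 0.625.
Sum = Δt · [f(4) + f(4.5) + f(5)].
Sum ≈ 1.002976.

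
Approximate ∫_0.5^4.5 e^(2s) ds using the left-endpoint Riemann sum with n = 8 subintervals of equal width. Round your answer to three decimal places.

Δs = (4.5 − 0.5)/8 = 0.5.
Left endpoints: 0.5, 1, 1.5, 2, 2.5, 3, 3.5, 4.
f(0.5) ≈ 2.718, f(1) ≈ 7.389, f(1.5) ≈ 20.086, f(2) ≈ 54.598, f(2.5) ≈ 148.413, f(3) ≈ 403.429, f(3.5) ≈ 1096.633, f(4) ≈ 2980.958.
Sum = Δs · [f(0.5) + f(1) + f(1.5) + ...].
Sum ≈ 2357.112.

2357.112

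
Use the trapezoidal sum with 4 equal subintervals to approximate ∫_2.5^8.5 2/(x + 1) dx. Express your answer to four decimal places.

Δx = (8.5 − 2.5)/4 = 1.5.
f(2.5) = 4/7, f(4) = 0.4, f(5.5) = 4/13, f(7) = 0.25, f(8.5) = 4/19.
T_4 = (Δx/2)·[f(x_0) + 2f(x_1) + 2f(x_2) + 2f(x_3) + f(x_4)].
Sum ≈ 2.0230.

2.0230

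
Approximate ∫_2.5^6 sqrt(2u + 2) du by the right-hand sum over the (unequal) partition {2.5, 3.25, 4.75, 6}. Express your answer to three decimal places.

Subinterval widths: 0.75, 1.5, 1.25.
Right endpoints: 3.25, 4.75, 6.
f(3.25) ≈ 2.915, f(4.75) ≈ 3.391, f(6) ≈ 3.742.
Sum = Σ Δu_i · f(u_i).
Sum ≈ 11.950.

11.950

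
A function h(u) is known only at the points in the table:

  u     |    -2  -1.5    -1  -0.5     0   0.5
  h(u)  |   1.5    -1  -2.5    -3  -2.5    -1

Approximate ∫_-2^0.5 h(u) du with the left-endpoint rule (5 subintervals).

-3.75

Δu = 0.5.
Sum = 0.5·[1.5 + (-1) + (-2.5) + (-3) + (-2.5)] = -3.75.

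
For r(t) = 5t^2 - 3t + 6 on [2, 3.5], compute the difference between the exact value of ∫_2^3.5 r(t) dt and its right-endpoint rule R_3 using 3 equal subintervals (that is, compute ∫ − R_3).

Exact integral: ∫_2^3.5 r(t) dt = 54.75.
R_3 = 64.25.
Error = 54.75 − 64.25 = -9.5.

-9.5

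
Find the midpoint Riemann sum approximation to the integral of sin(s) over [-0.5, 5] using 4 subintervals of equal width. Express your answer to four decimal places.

Δs = (5 − (-0.5))/4 = 1.375.
Midpoints: 0.1875, 1.5625, 2.9375, 4.3125.
f(0.1875) ≈ 0.1864, f(1.5625) ≈ 1.0000, f(2.9375) ≈ 0.2027, f(4.3125) ≈ -0.9211.
Sum = Δs · [f(0.1875) + f(1.5625) + f(2.9375) + f(4.3125)].
Sum ≈ 0.6434.

0.6434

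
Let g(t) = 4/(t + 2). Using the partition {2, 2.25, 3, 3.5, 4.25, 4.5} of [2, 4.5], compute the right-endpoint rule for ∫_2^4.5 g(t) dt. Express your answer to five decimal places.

Subinterval widths: 0.25, 0.75, 0.5, 0.75, 0.25.
Right endpoints: 2.25, 3, 3.5, 4.25, 4.5.
g(2.25) = 16/17, g(3) = 0.8, g(3.5) = 8/11, g(4.25) = 0.64, g(4.5) = 8/13.
Sum = Σ Δt_i · g(t_i).
Sum ≈ 1.83278.

1.83278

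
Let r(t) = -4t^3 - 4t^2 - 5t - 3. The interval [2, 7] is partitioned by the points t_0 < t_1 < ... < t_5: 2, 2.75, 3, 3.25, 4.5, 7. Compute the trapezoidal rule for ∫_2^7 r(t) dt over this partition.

-3168.203125

Subinterval widths: 0.75, 0.25, 0.25, 1.25, 2.5.
r(2) = -61, r(2.75) = -130.1875, r(3) = -162, r(3.25) = -198.8125, r(4.5) = -471, r(7) = -1606.
On each subinterval the trapezoid contributes (Δt_i/2)·[r(t_{i-1}) + r(t_i)].
Sum = -3168.203125.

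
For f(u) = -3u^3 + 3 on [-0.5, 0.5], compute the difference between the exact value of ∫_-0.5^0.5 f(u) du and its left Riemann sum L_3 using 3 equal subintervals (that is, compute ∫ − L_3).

-0.125

Exact integral: ∫_-0.5^0.5 f(u) du = 3.
L_3 = 3.125.
Error = 3 − 3.125 = -0.125.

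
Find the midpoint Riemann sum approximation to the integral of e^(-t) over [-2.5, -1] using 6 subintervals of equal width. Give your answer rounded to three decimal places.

Δt = (-1 − (-2.5))/6 = 0.25.
Midpoints: -2.375, -2.125, -1.875, -1.625, -1.375, -1.125.
f(-2.375) ≈ 10.751, f(-2.125) ≈ 8.373, f(-1.875) ≈ 6.521, f(-1.625) ≈ 5.078, f(-1.375) ≈ 3.955, f(-1.125) ≈ 3.080.
Sum = Δt · [f(-2.375) + f(-2.125) + f(-1.875) + ...].
Sum ≈ 9.440.

9.440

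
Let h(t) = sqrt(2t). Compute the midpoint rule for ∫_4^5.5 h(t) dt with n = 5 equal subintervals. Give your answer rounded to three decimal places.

4.619

Δt = (5.5 − 4)/5 = 0.3.
Midpoints: 4.15, 4.45, 4.75, 5.05, 5.35.
h(4.15) ≈ 2.881, h(4.45) ≈ 2.983, h(4.75) ≈ 3.082, h(5.05) ≈ 3.178, h(5.35) ≈ 3.271.
Sum = Δt · [h(4.15) + h(4.45) + h(4.75) + h(5.05) + h(5.35)].
Sum ≈ 4.619.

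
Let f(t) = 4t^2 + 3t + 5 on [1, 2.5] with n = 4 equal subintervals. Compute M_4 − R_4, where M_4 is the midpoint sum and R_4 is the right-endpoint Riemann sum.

M_4 = 34.8046875.
R_4 = 39.796875.
M_4 − R_4 = -4.9921875.

-4.9921875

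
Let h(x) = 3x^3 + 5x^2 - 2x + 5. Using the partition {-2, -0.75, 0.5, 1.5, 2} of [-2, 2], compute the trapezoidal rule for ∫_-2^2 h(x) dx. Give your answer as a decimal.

48.29296875

Subinterval widths: 1.25, 1.25, 1, 0.5.
h(-2) = 5, h(-0.75) = 8.046875, h(0.5) = 5.625, h(1.5) = 23.375, h(2) = 45.
On each subinterval the trapezoid contributes (Δx_i/2)·[h(x_{i-1}) + h(x_i)].
Sum = 48.29296875.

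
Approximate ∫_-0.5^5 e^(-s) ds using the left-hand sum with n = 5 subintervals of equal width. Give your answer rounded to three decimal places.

2.707

Δs = (5 − (-0.5))/5 = 1.1.
Left endpoints: -0.5, 0.6, 1.7, 2.8, 3.9.
f(-0.5) ≈ 1.649, f(0.6) ≈ 0.549, f(1.7) ≈ 0.183, f(2.8) ≈ 0.061, f(3.9) ≈ 0.020.
Sum = Δs · [f(-0.5) + f(0.6) + f(1.7) + f(2.8) + f(3.9)].
Sum ≈ 2.707.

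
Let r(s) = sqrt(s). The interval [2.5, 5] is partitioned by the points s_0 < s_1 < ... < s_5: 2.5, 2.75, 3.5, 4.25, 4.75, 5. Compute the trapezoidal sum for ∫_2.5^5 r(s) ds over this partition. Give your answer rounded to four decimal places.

4.8152

Subinterval widths: 0.25, 0.75, 0.75, 0.5, 0.25.
r(2.5) ≈ 1.5811, r(2.75) ≈ 1.6583, r(3.5) ≈ 1.8708, r(4.25) ≈ 2.0616, r(4.75) ≈ 2.1794, r(5) ≈ 2.2361.
On each subinterval the trapezoid contributes (Δs_i/2)·[r(s_{i-1}) + r(s_i)].
Sum ≈ 4.8152.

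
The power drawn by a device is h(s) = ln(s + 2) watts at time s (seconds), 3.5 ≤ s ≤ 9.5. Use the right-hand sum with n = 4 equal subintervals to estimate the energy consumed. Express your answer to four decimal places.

Δs = (9.5 − 3.5)/4 = 1.5.
Right endpoints: 5, 6.5, 8, 9.5.
h(5) ≈ 1.9459, h(6.5) ≈ 2.1401, h(8) ≈ 2.3026, h(9.5) ≈ 2.4423.
Sum = Δs · [h(5) + h(6.5) + h(8) + h(9.5)].
Sum ≈ 13.2464.

13.2464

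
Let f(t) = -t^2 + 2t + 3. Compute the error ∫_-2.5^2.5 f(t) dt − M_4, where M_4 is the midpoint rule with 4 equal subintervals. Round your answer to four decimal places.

Exact integral: ∫_-2.5^2.5 f(t) dt ≈ 4.583333.
M_4 = 5.234375.
Error ≈ 4.583333 − 5.234375 ≈ -0.6510.

-0.6510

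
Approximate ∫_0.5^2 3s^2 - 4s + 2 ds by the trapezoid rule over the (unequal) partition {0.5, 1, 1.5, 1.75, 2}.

3.515625

Subinterval widths: 0.5, 0.5, 0.25, 0.25.
f(0.5) = 0.75, f(1) = 1, f(1.5) = 2.75, f(1.75) = 4.1875, f(2) = 6.
On each subinterval the trapezoid contributes (Δs_i/2)·[f(s_{i-1}) + f(s_i)].
Sum = 3.515625.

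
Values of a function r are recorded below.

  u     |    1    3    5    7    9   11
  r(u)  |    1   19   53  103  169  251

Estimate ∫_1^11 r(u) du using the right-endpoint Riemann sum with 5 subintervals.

Δu = 2.
Sum = 2·[19 + 53 + 103 + 169 + 251] = 1190.

1190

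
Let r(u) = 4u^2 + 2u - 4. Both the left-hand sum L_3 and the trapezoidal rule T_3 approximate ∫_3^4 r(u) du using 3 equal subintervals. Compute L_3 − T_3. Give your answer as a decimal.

L_3 ≈ 47.40741.
T_3 ≈ 52.40741.
L_3 − T_3 = -5.

-5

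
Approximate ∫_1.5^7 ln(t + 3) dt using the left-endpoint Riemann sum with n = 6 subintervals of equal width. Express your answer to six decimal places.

10.382981

Δt = (7 − 1.5)/6 = 11/12.
Left endpoints: 1.5, 29/12, 10/3, 4.25, 31/6, 73/12.
f(1.5) ≈ 1.504077, f(29/12) ≈ 1.689481, f(10/3) ≈ 1.845827, f(4.25) ≈ 1.981001, f(31/6) ≈ 2.100061, f(73/12) ≈ 2.206441.
Sum = Δt · [f(1.5) + f(29/12) + f(10/3) + ...].
Sum ≈ 10.382981.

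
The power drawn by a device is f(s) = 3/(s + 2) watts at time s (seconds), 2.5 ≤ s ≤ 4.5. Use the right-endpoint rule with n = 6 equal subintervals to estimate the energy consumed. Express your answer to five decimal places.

1.06970

Δs = (4.5 − 2.5)/6 = 1/3.
Right endpoints: 17/6, 19/6, 3.5, 23/6, 25/6, 4.5.
f(17/6) = 18/29, f(19/6) = 18/31, f(3.5) = 6/11, f(23/6) = 18/35, f(25/6) = 18/37, f(4.5) = 6/13.
Sum = Δs · [f(17/6) + f(19/6) + f(3.5) + ...].
Sum ≈ 1.06970.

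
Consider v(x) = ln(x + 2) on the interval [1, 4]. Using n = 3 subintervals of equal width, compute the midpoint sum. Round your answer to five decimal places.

Δx = (4 − 1)/3 = 1.
Midpoints: 1.5, 2.5, 3.5.
v(1.5) ≈ 1.25276, v(2.5) ≈ 1.50408, v(3.5) ≈ 1.70475.
Sum = Δx · [v(1.5) + v(2.5) + v(3.5)].
Sum ≈ 4.46159.

4.46159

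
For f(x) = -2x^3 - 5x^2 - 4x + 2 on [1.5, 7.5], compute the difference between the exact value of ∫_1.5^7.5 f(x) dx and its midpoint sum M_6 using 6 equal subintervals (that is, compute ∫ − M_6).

Exact integral: ∫_1.5^7.5 f(x) dx = -2373.
M_6 = -2357.
Error = -2373 − (-2357) = -16.

-16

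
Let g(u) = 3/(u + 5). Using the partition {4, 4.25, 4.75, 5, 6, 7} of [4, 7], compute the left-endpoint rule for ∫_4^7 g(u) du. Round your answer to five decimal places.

0.89515

Subinterval widths: 0.25, 0.5, 0.25, 1, 1.
Left endpoints: 4, 4.25, 4.75, 5, 6.
g(4) = 1/3, g(4.25) = 12/37, g(4.75) = 4/13, g(5) = 0.3, g(6) = 3/11.
Sum = Σ Δu_i · g(u_i).
Sum ≈ 0.89515.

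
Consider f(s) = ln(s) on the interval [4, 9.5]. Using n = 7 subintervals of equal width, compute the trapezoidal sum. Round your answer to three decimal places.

10.335

Δs = (9.5 − 4)/7 = 11/14.
f(4) ≈ 1.386, f(67/14) ≈ 1.566, f(39/7) ≈ 1.718, f(89/14) ≈ 1.850, f(50/7) ≈ 1.966, f(111/14) ≈ 2.070, f(61/7) ≈ 2.165, f(9.5) ≈ 2.251.
T_7 = (Δs/2)·[f(s_0) + 2f(s_1) + ... + 2f(s_{6}) + f(s_7)].
Sum ≈ 10.335.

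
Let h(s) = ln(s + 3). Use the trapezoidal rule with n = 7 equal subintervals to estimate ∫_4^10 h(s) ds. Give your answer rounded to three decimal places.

13.719

Δs = (10 − 4)/7 = 6/7.
h(4) ≈ 1.946, h(34/7) ≈ 2.061, h(40/7) ≈ 2.165, h(46/7) ≈ 2.259, h(52/7) ≈ 2.345, h(58/7) ≈ 2.424, h(64/7) ≈ 2.497, h(10) ≈ 2.565.
T_7 = (Δs/2)·[h(s_0) + 2h(s_1) + ... + 2h(s_{6}) + h(s_7)].
Sum ≈ 13.719.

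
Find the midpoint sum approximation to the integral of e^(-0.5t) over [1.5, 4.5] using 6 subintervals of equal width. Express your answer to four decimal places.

Δt = (4.5 − 1.5)/6 = 0.5.
Midpoints: 1.75, 2.25, 2.75, 3.25, 3.75, 4.25.
f(1.75) ≈ 0.4169, f(2.25) ≈ 0.3247, f(2.75) ≈ 0.2528, f(3.25) ≈ 0.1969, f(3.75) ≈ 0.1534, f(4.25) ≈ 0.1194.
Sum = Δt · [f(1.75) + f(2.25) + f(2.75) + ...].
Sum ≈ 0.7320.

0.7320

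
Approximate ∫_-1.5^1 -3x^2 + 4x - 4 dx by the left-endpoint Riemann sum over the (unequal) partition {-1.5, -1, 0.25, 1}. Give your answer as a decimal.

-24.515625

Subinterval widths: 0.5, 1.25, 0.75.
Left endpoints: -1.5, -1, 0.25.
f(-1.5) = -16.75, f(-1) = -11, f(0.25) = -3.1875.
Sum = Σ Δx_i · f(x_i).
Sum = -24.515625.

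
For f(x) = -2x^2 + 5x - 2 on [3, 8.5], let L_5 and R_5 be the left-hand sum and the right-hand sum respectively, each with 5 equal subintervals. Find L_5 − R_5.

108.9

L_5 = -192.06.
R_5 = -300.96.
L_5 − R_5 = 108.9.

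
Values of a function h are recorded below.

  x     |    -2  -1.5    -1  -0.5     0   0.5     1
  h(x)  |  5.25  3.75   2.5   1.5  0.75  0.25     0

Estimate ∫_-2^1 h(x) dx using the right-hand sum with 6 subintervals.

Δx = 0.5.
Sum = 0.5·[3.75 + 2.5 + 1.5 + 0.75 + 0.25 + 0] = 4.375.

4.375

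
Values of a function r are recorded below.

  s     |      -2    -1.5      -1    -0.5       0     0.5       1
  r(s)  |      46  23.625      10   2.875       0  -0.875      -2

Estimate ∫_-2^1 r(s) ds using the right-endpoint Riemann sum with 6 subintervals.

16.8125

Δs = 0.5.
Sum = 0.5·[23.625 + 10 + 2.875 + 0 + (-0.875) + (-2)] = 16.8125.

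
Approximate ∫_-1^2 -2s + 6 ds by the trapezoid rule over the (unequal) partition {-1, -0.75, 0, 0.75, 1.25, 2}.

15

Subinterval widths: 0.25, 0.75, 0.75, 0.5, 0.75.
f(-1) = 8, f(-0.75) = 7.5, f(0) = 6, f(0.75) = 4.5, f(1.25) = 3.5, f(2) = 2.
On each subinterval the trapezoid contributes (Δs_i/2)·[f(s_{i-1}) + f(s_i)].
Sum = 15.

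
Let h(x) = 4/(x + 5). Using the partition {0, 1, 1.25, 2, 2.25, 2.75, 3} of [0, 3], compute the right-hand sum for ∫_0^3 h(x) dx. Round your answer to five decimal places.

Subinterval widths: 1, 0.25, 0.75, 0.25, 0.5, 0.25.
Right endpoints: 1, 1.25, 2, 2.25, 2.75, 3.
h(1) = 2/3, h(1.25) = 0.64, h(2) = 4/7, h(2.25) = 16/29, h(2.75) = 16/31, h(3) = 0.5.
Sum = Σ Δx_i · h(x_i).
Sum ≈ 1.77623.

1.77623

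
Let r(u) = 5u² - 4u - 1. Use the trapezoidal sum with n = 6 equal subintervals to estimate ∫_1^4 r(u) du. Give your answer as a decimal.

72.625

Δu = (4 − 1)/6 = 0.5.
r(1) = 0, r(1.5) = 4.25, r(2) = 11, r(2.5) = 20.25, r(3) = 32, r(3.5) = 46.25, r(4) = 63.
T_6 = (Δu/2)·[r(u_0) + 2r(u_1) + ... + 2r(u_{5}) + r(u_6)].
Sum = 72.625.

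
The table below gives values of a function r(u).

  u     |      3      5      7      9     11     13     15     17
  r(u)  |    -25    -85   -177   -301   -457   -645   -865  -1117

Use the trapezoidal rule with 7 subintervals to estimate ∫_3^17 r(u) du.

Δu = 2.
T_7 = (2/2)·[(-25) + 2·(-85) + 2·(-177) + 2·(-301) + 2·(-457) + 2·(-645) + 2·(-865) + (-1117)] = -6202.

-6202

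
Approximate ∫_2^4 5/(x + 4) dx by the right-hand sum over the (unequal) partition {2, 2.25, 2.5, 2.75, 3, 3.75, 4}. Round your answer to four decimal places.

Subinterval widths: 0.25, 0.25, 0.25, 0.25, 0.75, 0.25.
Right endpoints: 2.25, 2.5, 2.75, 3, 3.75, 4.
f(2.25) = 0.8, f(2.5) = 10/13, f(2.75) = 20/27, f(3) = 5/7, f(3.75) = 20/31, f(4) = 0.625.
Sum = Σ Δx_i · f(x_i).
Sum ≈ 1.3962.

1.3962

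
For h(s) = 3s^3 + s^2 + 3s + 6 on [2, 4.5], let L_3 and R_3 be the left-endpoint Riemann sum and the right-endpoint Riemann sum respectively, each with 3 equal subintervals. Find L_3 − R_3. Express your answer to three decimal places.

L_3 ≈ 257.58102.
R_3 ≈ 485.18519.
L_3 − R_3 ≈ -227.604.

-227.604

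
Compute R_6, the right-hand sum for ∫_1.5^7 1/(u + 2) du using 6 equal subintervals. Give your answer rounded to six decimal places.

Δu = (7 − 1.5)/6 = 11/12.
Right endpoints: 29/12, 10/3, 4.25, 31/6, 73/12, 7.
f(29/12) = 12/53, f(10/3) = 0.1875, f(4.25) = 0.16, f(31/6) = 6/43, f(73/12) = 12/97, f(7) = 1/9.
Sum = Δu · [f(29/12) + f(10/3) + f(4.25) + ...].
Sum ≈ 0.869250.

0.869250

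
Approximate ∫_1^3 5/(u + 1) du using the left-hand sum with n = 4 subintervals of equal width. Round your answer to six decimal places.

3.797619

Δu = (3 − 1)/4 = 0.5.
Left endpoints: 1, 1.5, 2, 2.5.
f(1) = 2.5, f(1.5) = 2, f(2) = 5/3, f(2.5) = 10/7.
Sum = Δu · [f(1) + f(1.5) + f(2) + f(2.5)].
Sum ≈ 3.797619.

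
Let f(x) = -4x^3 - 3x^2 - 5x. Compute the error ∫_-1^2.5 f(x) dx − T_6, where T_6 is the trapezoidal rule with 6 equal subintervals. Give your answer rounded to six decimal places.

Exact integral: ∫_-1^2.5 f(x) dx = -67.8125.
T_6 ≈ -70.19444444.
Error ≈ -67.8125 − (-70.19444444) ≈ 2.381944.

2.381944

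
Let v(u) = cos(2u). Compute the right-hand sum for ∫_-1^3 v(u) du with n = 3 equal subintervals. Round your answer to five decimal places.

Δu = (3 − (-1))/3 = 4/3.
Right endpoints: 1/3, 5/3, 3.
v(1/3) ≈ 0.78589, v(5/3) ≈ -0.98167, v(3) ≈ 0.96017.
Sum = Δu · [v(1/3) + v(5/3) + v(3)].
Sum ≈ 1.01918.

1.01918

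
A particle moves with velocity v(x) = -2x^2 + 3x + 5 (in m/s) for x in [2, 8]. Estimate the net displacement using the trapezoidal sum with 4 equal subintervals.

-220.5

Δx = (8 − 2)/4 = 1.5.
v(2) = 3, v(3.5) = -9, v(5) = -30, v(6.5) = -60, v(8) = -99.
T_4 = (Δx/2)·[v(x_0) + 2v(x_1) + 2v(x_2) + 2v(x_3) + v(x_4)].
Sum = -220.5.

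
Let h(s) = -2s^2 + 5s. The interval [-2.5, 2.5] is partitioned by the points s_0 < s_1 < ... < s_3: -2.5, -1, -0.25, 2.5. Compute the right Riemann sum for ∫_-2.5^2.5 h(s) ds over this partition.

Subinterval widths: 1.5, 0.75, 2.75.
Right endpoints: -1, -0.25, 2.5.
h(-1) = -7, h(-0.25) = -1.375, h(2.5) = 0.
Sum = Σ Δs_i · h(s_i).
Sum = -11.53125.

-11.53125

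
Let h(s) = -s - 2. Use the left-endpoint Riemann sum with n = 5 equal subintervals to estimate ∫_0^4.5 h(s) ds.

Δs = (4.5 − 0)/5 = 0.9.
Left endpoints: 0, 0.9, 1.8, 2.7, 3.6.
h(0) = -2, h(0.9) = -2.9, h(1.8) = -3.8, h(2.7) = -4.7, h(3.6) = -5.6.
Sum = Δs · [h(0) + h(0.9) + h(1.8) + h(2.7) + h(3.6)].
Sum = -17.1.

-17.1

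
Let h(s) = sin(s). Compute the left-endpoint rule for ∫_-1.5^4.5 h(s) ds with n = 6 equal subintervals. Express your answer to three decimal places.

Δs = (4.5 − (-1.5))/6 = 1.
Left endpoints: -1.5, -0.5, 0.5, 1.5, 2.5, 3.5.
h(-1.5) ≈ -0.997, h(-0.5) ≈ -0.479, h(0.5) ≈ 0.479, h(1.5) ≈ 0.997, h(2.5) ≈ 0.598, h(3.5) ≈ -0.351.
Sum = Δs · [h(-1.5) + h(-0.5) + h(0.5) + ...].
Sum ≈ 0.248.

0.248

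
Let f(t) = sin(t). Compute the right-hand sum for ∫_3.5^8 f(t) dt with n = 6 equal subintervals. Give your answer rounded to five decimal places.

-0.25098

Δt = (8 − 3.5)/6 = 0.75.
Right endpoints: 4.25, 5, 5.75, 6.5, 7.25, 8.
f(4.25) ≈ -0.89499, f(5) ≈ -0.95892, f(5.75) ≈ -0.50828, f(6.5) ≈ 0.21512, f(7.25) ≈ 0.82308, f(8) ≈ 0.98936.
Sum = Δt · [f(4.25) + f(5) + f(5.75) + ...].
Sum ≈ -0.25098.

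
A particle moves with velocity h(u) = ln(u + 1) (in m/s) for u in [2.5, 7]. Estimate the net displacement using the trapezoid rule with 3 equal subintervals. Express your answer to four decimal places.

7.7210

Δu = (7 − 2.5)/3 = 1.5.
h(2.5) ≈ 1.2528, h(4) ≈ 1.6094, h(5.5) ≈ 1.8718, h(7) ≈ 2.0794.
T_3 = (Δu/2)·[h(u_0) + 2h(u_1) + 2h(u_2) + h(u_3)].
Sum ≈ 7.7210.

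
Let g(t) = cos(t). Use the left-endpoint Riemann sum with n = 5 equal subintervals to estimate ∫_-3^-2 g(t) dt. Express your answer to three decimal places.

Δt = (-2 − (-3))/5 = 0.2.
Left endpoints: -3, -2.8, -2.6, -2.4, -2.2.
g(-3) ≈ -0.990, g(-2.8) ≈ -0.942, g(-2.6) ≈ -0.857, g(-2.4) ≈ -0.737, g(-2.2) ≈ -0.589.
Sum = Δt · [g(-3) + g(-2.8) + g(-2.6) + g(-2.4) + g(-2.2)].
Sum ≈ -0.823.

-0.823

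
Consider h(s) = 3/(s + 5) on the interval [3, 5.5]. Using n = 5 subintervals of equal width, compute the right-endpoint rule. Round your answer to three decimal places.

0.794

Δs = (5.5 − 3)/5 = 0.5.
Right endpoints: 3.5, 4, 4.5, 5, 5.5.
h(3.5) = 6/17, h(4) = 1/3, h(4.5) = 6/19, h(5) = 0.3, h(5.5) = 2/7.
Sum = Δs · [h(3.5) + h(4) + h(4.5) + h(5) + h(5.5)].
Sum ≈ 0.794.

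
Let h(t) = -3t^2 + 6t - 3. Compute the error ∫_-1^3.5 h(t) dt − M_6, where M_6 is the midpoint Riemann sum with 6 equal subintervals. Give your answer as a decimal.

-0.6328125

Exact integral: ∫_-1^3.5 h(t) dt = -23.625.
M_6 = -22.9921875.
Error = -23.625 − (-22.9921875) = -0.6328125.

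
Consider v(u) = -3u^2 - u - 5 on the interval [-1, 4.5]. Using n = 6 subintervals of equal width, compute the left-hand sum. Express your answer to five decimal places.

-102.57118

Δu = (4.5 − (-1))/6 = 11/12.
Left endpoints: -1, -1/12, 5/6, 1.75, 8/3, 43/12.
v(-1) = -7, v(-1/12) = -4.9375, v(5/6) = -95/12, v(1.75) = -15.9375, v(8/3) = -29, v(43/12) = -2261/48.
Sum = Δu · [v(-1) + v(-1/12) + v(5/6) + ...].
Sum ≈ -102.57118.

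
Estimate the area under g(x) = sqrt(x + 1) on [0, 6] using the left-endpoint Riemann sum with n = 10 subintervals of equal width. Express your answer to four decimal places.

Δx = (6 − 0)/10 = 0.6.
Left endpoints: 0, 0.6, 1.2, 1.8, 2.4, 3, 3.6, 4.2, 4.8, 5.4.
g(0) ≈ 1.0000, g(0.6) ≈ 1.2649, g(1.2) ≈ 1.4832, g(1.8) ≈ 1.6733, g(2.4) ≈ 1.8439, g(3) ≈ 2.0000, g(3.6) ≈ 2.1448, g(4.2) ≈ 2.2804, g(4.8) ≈ 2.4083, g(5.4) ≈ 2.5298.
Sum = Δx · [g(0) + g(0.6) + g(1.2) + ...].
Sum ≈ 11.1772.

11.1772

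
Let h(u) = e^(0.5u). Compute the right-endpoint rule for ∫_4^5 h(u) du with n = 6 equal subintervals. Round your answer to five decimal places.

Δu = (5 − 4)/6 = 1/6.
Right endpoints: 25/6, 13/3, 4.5, 14/3, 29/6, 5.
h(25/6) ≈ 8.03119, h(13/3) ≈ 8.72914, h(4.5) ≈ 9.48774, h(14/3) ≈ 10.31226, h(29/6) ≈ 11.20844, h(5) ≈ 12.18249.
Sum = Δu · [h(25/6) + h(13/3) + h(4.5) + ...].
Sum ≈ 9.99188.

9.99188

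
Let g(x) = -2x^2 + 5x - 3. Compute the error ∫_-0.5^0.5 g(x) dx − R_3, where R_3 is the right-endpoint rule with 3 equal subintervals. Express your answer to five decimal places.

-0.79630

Exact integral: ∫_-0.5^0.5 g(x) dx ≈ -3.1666667.
R_3 ≈ -2.3703704.
Error ≈ -3.1666667 − (-2.3703704) ≈ -0.79630.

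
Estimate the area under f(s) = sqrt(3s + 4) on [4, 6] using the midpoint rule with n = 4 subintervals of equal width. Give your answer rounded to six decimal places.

8.709274

Δs = (6 − 4)/4 = 0.5.
Midpoints: 4.25, 4.75, 5.25, 5.75.
f(4.25) ≈ 4.092676, f(4.75) ≈ 4.272002, f(5.25) ≈ 4.444097, f(5.75) ≈ 4.609772.
Sum = Δs · [f(4.25) + f(4.75) + f(5.25) + f(5.75)].
Sum ≈ 8.709274.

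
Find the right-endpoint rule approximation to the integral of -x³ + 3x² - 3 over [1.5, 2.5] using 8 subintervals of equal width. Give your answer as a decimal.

0.7265625

Δx = (2.5 − 1.5)/8 = 0.125.
Right endpoints: 1.625, 1.75, 1.875, 2, 2.125, 2.25, 2.375, 2.5.
f(1.625) = 323/512, f(1.75) = 0.828125, f(1.875) = 489/512, f(2) = 1, f(2.125) = 487/512, f(2.25) = 0.796875, f(2.375) = 269/512, f(2.5) = 0.125.
Sum = Δx · [f(1.625) + f(1.75) + f(1.875) + ...].
Sum = 0.7265625.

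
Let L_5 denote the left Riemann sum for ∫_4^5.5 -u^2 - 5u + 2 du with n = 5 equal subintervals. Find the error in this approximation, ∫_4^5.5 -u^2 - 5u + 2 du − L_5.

-3.24

Exact integral: ∫_4^5.5 f(u) du = -66.75.
L_5 = -63.51.
Error = -66.75 − (-63.51) = -3.24.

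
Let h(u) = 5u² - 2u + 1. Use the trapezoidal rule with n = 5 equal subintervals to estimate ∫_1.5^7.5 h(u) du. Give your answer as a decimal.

Δu = (7.5 − 1.5)/5 = 1.2.
h(1.5) = 9.25, h(2.7) = 32.05, h(3.9) = 69.25, h(5.1) = 120.85, h(6.3) = 186.85, h(7.5) = 267.25.
T_5 = (Δu/2)·[h(u_0) + 2h(u_1) + ... + 2h(u_{4}) + h(u_5)].
Sum = 656.7.

656.7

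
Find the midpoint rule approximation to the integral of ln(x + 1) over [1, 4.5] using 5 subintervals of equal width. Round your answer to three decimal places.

Δx = (4.5 − 1)/5 = 0.7.
Midpoints: 1.35, 2.05, 2.75, 3.45, 4.15.
f(1.35) ≈ 0.854, f(2.05) ≈ 1.115, f(2.75) ≈ 1.322, f(3.45) ≈ 1.493, f(4.15) ≈ 1.639.
Sum = Δx · [f(1.35) + f(2.05) + f(2.75) + f(3.45) + f(4.15)].
Sum ≈ 4.496.

4.496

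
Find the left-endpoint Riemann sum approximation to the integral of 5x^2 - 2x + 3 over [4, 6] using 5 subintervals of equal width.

Δx = (6 − 4)/5 = 0.4.
Left endpoints: 4, 4.4, 4.8, 5.2, 5.6.
f(4) = 75, f(4.4) = 91, f(4.8) = 108.6, f(5.2) = 127.8, f(5.6) = 148.6.
Sum = Δx · [f(4) + f(4.4) + f(4.8) + f(5.2) + f(5.6)].
Sum = 220.4.

220.4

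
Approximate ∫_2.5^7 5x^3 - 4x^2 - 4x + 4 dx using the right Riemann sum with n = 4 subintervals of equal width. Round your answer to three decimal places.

Δx = (7 − 2.5)/4 = 1.125.
Right endpoints: 3.625, 4.75, 5.875, 7.
f(3.625) = 89657/512, f(4.75) = 430.609375, f(5.875) = 438443/512, f(7) = 1495.
Sum = Δx · [f(3.625) + f(4.75) + f(5.875) + f(7)].
Sum ≈ 3326.687.

3326.687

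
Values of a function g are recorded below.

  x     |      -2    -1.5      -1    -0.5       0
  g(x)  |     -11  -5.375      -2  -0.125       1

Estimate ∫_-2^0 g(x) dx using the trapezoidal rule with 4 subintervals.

-6.25

Δx = 0.5.
T_4 = (0.5/2)·[(-11) + 2·(-5.375) + 2·(-2) + 2·(-0.125) + 1] = -6.25.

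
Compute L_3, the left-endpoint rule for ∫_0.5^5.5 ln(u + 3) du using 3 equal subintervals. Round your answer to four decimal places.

Δu = (5.5 − 0.5)/3 = 5/3.
Left endpoints: 0.5, 13/6, 23/6.
f(0.5) ≈ 1.2528, f(13/6) ≈ 1.6422, f(23/6) ≈ 1.9218.
Sum = Δu · [f(0.5) + f(13/6) + f(23/6)].
Sum ≈ 8.0280.

8.0280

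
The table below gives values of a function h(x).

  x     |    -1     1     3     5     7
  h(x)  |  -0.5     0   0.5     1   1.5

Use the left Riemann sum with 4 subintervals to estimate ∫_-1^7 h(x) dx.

Δx = 2.
Sum = 2·[(-0.5) + 0 + 0.5 + 1] = 2.

2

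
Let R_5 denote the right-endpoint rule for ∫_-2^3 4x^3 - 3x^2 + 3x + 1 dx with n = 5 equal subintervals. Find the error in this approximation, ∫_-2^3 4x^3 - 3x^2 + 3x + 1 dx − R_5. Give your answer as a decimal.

Exact integral: ∫_-2^3 f(x) dx = 42.5.
R_5 = 115.
Error = 42.5 − 115 = -72.5.

-72.5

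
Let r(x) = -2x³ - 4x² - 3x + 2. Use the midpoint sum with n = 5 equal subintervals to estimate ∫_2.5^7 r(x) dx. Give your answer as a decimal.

-1662.721875

Δx = (7 − 2.5)/5 = 0.9.
Midpoints: 2.95, 3.85, 4.75, 5.65, 6.55.
r(2.95) = -93.00475, r(3.85) = -182.97325, r(4.75) = -316.84375, r(5.65) = -503.36425, r(6.55) = -751.28275.
Sum = Δx · [r(2.95) + r(3.85) + r(4.75) + r(5.65) + r(6.55)].
Sum = -1662.721875.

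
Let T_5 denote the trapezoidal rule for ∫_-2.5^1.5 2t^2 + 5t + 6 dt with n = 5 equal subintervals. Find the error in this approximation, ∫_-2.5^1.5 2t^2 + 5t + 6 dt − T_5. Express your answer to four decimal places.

Exact integral: ∫_-2.5^1.5 f(t) dt ≈ 26.666667.
T_5 = 27.52.
Error ≈ 26.666667 − 27.52 ≈ -0.8533.

-0.8533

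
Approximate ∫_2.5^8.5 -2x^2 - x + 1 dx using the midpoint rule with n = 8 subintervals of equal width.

-425.4375

Δx = (8.5 − 2.5)/8 = 0.75.
Midpoints: 2.875, 3.625, 4.375, 5.125, 5.875, 6.625, 7.375, 8.125.
f(2.875) = -18.40625, f(3.625) = -28.90625, f(4.375) = -41.65625, f(5.125) = -56.65625, f(5.875) = -73.90625, f(6.625) = -93.40625, f(7.375) = -115.15625, f(8.125) = -139.15625.
Sum = Δx · [f(2.875) + f(3.625) + f(4.375) + ...].
Sum = -425.4375.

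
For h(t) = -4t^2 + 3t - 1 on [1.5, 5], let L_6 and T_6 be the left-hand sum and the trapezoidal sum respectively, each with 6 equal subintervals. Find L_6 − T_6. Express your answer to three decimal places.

L_6 ≈ -108.85648.
T_6 ≈ -132.33565.
L_6 − T_6 ≈ 23.479.

23.479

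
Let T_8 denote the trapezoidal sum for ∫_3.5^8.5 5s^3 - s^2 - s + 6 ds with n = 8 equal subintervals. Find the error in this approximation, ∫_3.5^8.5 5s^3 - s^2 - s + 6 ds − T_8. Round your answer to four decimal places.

-28.9714

Exact integral: ∫_3.5^8.5 f(s) ds ≈ 6147.083333.
T_8 = 6176.0546875.
Error ≈ 6147.083333 − 6176.0546875 ≈ -28.9714.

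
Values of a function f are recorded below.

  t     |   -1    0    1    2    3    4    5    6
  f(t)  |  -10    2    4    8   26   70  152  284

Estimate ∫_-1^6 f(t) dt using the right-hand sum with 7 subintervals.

546

Δt = 1.
Sum = 1·[2 + 4 + 8 + 26 + 70 + 152 + 284] = 546.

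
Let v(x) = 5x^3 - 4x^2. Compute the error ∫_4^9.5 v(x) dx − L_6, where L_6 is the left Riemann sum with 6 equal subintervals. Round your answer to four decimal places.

Exact integral: ∫_4^9.5 v(x) dx ≈ 8803.494792.
L_6 ≈ 7196.376013.
Error ≈ 8803.494792 − 7196.376013 ≈ 1607.1188.

1607.1188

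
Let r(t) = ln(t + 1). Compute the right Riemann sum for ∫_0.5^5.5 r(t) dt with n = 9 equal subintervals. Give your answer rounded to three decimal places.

Δt = (5.5 − 0.5)/9 = 5/9.
Right endpoints: 19/18, 29/18, 13/6, 49/18, 59/18, 23/6, 79/18, 89/18, 5.5.
r(19/18) ≈ 0.721, r(29/18) ≈ 0.960, r(13/6) ≈ 1.153, r(49/18) ≈ 1.314, r(59/18) ≈ 1.453, r(23/6) ≈ 1.576, r(79/18) ≈ 1.684, r(89/18) ≈ 1.782, r(5.5) ≈ 1.872.
Sum = Δt · [r(19/18) + r(29/18) + r(13/6) + ...].
Sum ≈ 6.953.

6.953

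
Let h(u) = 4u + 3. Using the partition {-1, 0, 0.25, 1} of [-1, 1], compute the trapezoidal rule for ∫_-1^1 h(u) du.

Subinterval widths: 1, 0.25, 0.75.
h(-1) = -1, h(0) = 3, h(0.25) = 4, h(1) = 7.
On each subinterval the trapezoid contributes (Δu_i/2)·[h(u_{i-1}) + h(u_i)].
Sum = 6.

6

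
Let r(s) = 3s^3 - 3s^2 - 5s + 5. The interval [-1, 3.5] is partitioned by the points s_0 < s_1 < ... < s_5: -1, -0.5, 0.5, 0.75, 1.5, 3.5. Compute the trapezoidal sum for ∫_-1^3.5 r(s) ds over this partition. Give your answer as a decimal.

Subinterval widths: 0.5, 1, 0.25, 0.75, 2.
r(-1) = 4, r(-0.5) = 6.375, r(0.5) = 2.125, r(0.75) = 0.828125, r(1.5) = 0.875, r(3.5) = 79.375.
On each subinterval the trapezoid contributes (Δs_i/2)·[r(s_{i-1}) + r(s_i)].
Sum = 88.1015625.

88.1015625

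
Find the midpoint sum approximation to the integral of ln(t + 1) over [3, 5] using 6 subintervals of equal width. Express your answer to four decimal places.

Δt = (5 − 3)/6 = 1/3.
Midpoints: 19/6, 3.5, 23/6, 25/6, 4.5, 29/6.
f(19/6) ≈ 1.4271, f(3.5) ≈ 1.5041, f(23/6) ≈ 1.5755, f(25/6) ≈ 1.6422, f(4.5) ≈ 1.7047, f(29/6) ≈ 1.7636.
Sum = Δt · [f(19/6) + f(3.5) + f(23/6) + ...].
Sum ≈ 3.2058.

3.2058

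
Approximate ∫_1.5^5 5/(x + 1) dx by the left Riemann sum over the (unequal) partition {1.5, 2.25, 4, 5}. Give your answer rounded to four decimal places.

5.1923

Subinterval widths: 0.75, 1.75, 1.
Left endpoints: 1.5, 2.25, 4.
f(1.5) = 2, f(2.25) = 20/13, f(4) = 1.
Sum = Σ Δx_i · f(x_i).
Sum ≈ 5.1923.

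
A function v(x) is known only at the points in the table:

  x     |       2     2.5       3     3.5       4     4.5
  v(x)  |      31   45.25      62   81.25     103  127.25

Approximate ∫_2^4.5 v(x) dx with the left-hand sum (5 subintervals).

161.25

Δx = 0.5.
Sum = 0.5·[31 + 45.25 + 62 + 81.25 + 103] = 161.25.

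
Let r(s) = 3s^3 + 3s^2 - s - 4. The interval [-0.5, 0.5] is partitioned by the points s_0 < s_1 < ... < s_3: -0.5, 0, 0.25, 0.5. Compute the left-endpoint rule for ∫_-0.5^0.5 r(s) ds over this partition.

-3.56640625

Subinterval widths: 0.5, 0.25, 0.25.
Left endpoints: -0.5, 0, 0.25.
r(-0.5) = -3.125, r(0) = -4, r(0.25) = -4.015625.
Sum = Σ Δs_i · r(s_i).
Sum = -3.56640625.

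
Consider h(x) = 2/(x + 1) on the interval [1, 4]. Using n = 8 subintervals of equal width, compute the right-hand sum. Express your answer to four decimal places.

Δx = (4 − 1)/8 = 0.375.
Right endpoints: 1.375, 1.75, 2.125, 2.5, 2.875, 3.25, 3.625, 4.
h(1.375) = 16/19, h(1.75) = 8/11, h(2.125) = 0.64, h(2.5) = 4/7, h(2.875) = 16/31, h(3.25) = 8/17, h(3.625) = 16/37, h(4) = 0.4.
Sum = Δx · [h(1.375) + h(1.75) + h(2.125) + ...].
Sum ≈ 1.7250.

1.7250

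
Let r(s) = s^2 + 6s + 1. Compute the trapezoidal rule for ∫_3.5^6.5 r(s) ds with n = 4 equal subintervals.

170.53125

Δs = (6.5 − 3.5)/4 = 0.75.
r(3.5) = 34.25, r(4.25) = 44.5625, r(5) = 56, r(5.75) = 68.5625, r(6.5) = 82.25.
T_4 = (Δs/2)·[r(s_0) + 2r(s_1) + 2r(s_2) + 2r(s_3) + r(s_4)].
Sum = 170.53125.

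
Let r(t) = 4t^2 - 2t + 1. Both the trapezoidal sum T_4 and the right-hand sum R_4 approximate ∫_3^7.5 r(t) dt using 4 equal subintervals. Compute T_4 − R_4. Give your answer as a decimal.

-101.25

T_4 = 487.546875.
R_4 = 588.796875.
T_4 − R_4 = -101.25.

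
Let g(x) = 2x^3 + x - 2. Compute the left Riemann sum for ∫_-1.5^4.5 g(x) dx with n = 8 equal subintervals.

131.4375

Δx = (4.5 − (-1.5))/8 = 0.75.
Left endpoints: -1.5, -0.75, 0, 0.75, 1.5, 2.25, 3, 3.75.
g(-1.5) = -10.25, g(-0.75) = -3.59375, g(0) = -2, g(0.75) = -0.40625, g(1.5) = 6.25, g(2.25) = 23.03125, g(3) = 55, g(3.75) = 107.21875.
Sum = Δx · [g(-1.5) + g(-0.75) + g(0) + ...].
Sum = 131.4375.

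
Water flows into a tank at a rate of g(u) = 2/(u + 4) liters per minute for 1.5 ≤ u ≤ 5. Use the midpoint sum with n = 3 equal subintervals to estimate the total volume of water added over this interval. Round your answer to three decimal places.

Δu = (5 − 1.5)/3 = 7/6.
Midpoints: 25/12, 3.25, 53/12.
g(25/12) = 24/73, g(3.25) = 8/29, g(53/12) = 24/101.
Sum = Δu · [g(25/12) + g(3.25) + g(53/12)].
Sum ≈ 0.983.

0.983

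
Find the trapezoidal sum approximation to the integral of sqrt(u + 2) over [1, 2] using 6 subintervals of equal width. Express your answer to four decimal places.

1.8691

Δu = (2 − 1)/6 = 1/6.
f(1) ≈ 1.7321, f(7/6) ≈ 1.7795, f(4/3) ≈ 1.8257, f(1.5) ≈ 1.8708, f(5/3) ≈ 1.9149, f(11/6) ≈ 1.9579, f(2) ≈ 2.0000.
T_6 = (Δu/2)·[f(u_0) + 2f(u_1) + ... + 2f(u_{5}) + f(u_6)].
Sum ≈ 1.8691.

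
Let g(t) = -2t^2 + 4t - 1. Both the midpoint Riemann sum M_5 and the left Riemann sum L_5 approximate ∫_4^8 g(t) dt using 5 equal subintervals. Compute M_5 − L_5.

-30.72

M_5 = -206.24.
L_5 = -175.52.
M_5 − L_5 = -30.72.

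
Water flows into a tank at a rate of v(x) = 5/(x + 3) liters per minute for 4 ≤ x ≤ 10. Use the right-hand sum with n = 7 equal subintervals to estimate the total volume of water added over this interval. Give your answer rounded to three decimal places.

2.958

Δx = (10 − 4)/7 = 6/7.
Right endpoints: 34/7, 40/7, 46/7, 52/7, 58/7, 64/7, 10.
v(34/7) = 7/11, v(40/7) = 35/61, v(46/7) = 35/67, v(52/7) = 35/73, v(58/7) = 35/79, v(64/7) = 7/17, v(10) = 5/13.
Sum = Δx · [v(34/7) + v(40/7) + v(46/7) + ...].
Sum ≈ 2.958.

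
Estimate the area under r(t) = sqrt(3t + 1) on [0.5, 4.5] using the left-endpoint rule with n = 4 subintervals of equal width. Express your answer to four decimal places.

Δt = (4.5 − 0.5)/4 = 1.
Left endpoints: 0.5, 1.5, 2.5, 3.5.
r(0.5) ≈ 1.5811, r(1.5) ≈ 2.3452, r(2.5) ≈ 2.9155, r(3.5) ≈ 3.3912.
Sum = Δt · [r(0.5) + r(1.5) + r(2.5) + r(3.5)].
Sum ≈ 10.2330.

10.2330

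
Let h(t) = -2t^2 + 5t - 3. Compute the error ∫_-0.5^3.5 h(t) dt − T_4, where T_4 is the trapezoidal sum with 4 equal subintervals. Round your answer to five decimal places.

1.33333

Exact integral: ∫_-0.5^3.5 h(t) dt ≈ -10.6666667.
T_4 = -12.
Error ≈ -10.6666667 − (-12) ≈ 1.33333.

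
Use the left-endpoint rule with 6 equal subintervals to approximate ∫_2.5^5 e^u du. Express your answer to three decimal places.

109.815

Δu = (5 − 2.5)/6 = 5/12.
Left endpoints: 2.5, 35/12, 10/3, 3.75, 25/6, 55/12.
f(2.5) ≈ 12.182, f(35/12) ≈ 18.480, f(10/3) ≈ 28.032, f(3.75) ≈ 42.521, f(25/6) ≈ 64.500, f(55/12) ≈ 97.840.
Sum = Δu · [f(2.5) + f(35/12) + f(10/3) + ...].
Sum ≈ 109.815.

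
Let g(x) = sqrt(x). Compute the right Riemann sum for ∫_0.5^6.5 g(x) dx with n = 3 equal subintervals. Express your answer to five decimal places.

Δx = (6.5 − 0.5)/3 = 2.
Right endpoints: 2.5, 4.5, 6.5.
g(2.5) ≈ 1.58114, g(4.5) ≈ 2.12132, g(6.5) ≈ 2.54951.
Sum = Δx · [g(2.5) + g(4.5) + g(6.5)].
Sum ≈ 12.50394.

12.50394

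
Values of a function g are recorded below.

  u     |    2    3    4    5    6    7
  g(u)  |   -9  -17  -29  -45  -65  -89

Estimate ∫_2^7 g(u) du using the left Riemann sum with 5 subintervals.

Δu = 1.
Sum = 1·[(-9) + (-17) + (-29) + (-45) + (-65)] = -165.

-165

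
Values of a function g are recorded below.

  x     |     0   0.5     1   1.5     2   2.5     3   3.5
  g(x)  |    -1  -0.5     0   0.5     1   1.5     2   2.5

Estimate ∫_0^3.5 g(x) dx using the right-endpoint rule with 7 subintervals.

3.5

Δx = 0.5.
Sum = 0.5·[(-0.5) + 0 + 0.5 + 1 + 1.5 + 2 + 2.5] = 3.5.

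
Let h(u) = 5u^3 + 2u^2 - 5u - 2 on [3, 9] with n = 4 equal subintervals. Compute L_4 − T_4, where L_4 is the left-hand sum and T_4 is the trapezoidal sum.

-2718

L_4 = 5865.
T_4 = 8583.
L_4 − T_4 = -2718.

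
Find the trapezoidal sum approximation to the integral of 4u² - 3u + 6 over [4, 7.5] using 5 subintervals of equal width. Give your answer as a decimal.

Δu = (7.5 − 4)/5 = 0.7.
f(4) = 58, f(4.7) = 80.26, f(5.4) = 106.44, f(6.1) = 136.54, f(6.8) = 170.56, f(7.5) = 208.5.
T_5 = (Δu/2)·[f(u_0) + 2f(u_1) + ... + 2f(u_{4}) + f(u_5)].
Sum = 438.935.

438.935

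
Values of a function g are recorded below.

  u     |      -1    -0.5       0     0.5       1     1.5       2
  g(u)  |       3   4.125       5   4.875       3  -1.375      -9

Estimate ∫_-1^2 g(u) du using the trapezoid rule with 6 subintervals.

Δu = 0.5.
T_6 = (0.5/2)·[3 + 2·4.125 + 2·5 + 2·4.875 + 2·3 + 2·(-1.375) + (-9)] = 6.3125.

6.3125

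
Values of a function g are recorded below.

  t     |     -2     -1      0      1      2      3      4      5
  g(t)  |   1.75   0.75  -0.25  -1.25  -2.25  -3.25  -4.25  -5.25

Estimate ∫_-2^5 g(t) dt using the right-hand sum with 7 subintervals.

-15.75

Δt = 1.
Sum = 1·[0.75 + (-0.25) + (-1.25) + (-2.25) + (-3.25) + (-4.25) + (-5.25)] = -15.75.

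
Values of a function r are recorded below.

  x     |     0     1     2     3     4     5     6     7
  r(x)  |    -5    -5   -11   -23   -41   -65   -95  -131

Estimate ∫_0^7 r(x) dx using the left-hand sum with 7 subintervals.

-245

Δx = 1.
Sum = 1·[(-5) + (-5) + (-11) + (-23) + (-41) + (-65) + (-95)] = -245.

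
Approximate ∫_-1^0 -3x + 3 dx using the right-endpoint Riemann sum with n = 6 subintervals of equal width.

4.25

Δx = (0 − (-1))/6 = 1/6.
Right endpoints: -5/6, -2/3, -0.5, -1/3, -1/6, 0.
f(-5/6) = 5.5, f(-2/3) = 5, f(-0.5) = 4.5, f(-1/3) = 4, f(-1/6) = 3.5, f(0) = 3.
Sum = Δx · [f(-5/6) + f(-2/3) + f(-0.5) + ...].
Sum = 4.25.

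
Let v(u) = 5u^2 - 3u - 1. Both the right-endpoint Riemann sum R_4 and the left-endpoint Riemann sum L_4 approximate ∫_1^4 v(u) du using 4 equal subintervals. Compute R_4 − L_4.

49.5

R_4 = 105.65625.
L_4 = 56.15625.
R_4 − L_4 = 49.5.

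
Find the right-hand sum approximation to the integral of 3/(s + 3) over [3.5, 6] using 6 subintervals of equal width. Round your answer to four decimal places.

Δs = (6 − 3.5)/6 = 5/12.
Right endpoints: 47/12, 13/3, 4.75, 31/6, 67/12, 6.
f(47/12) = 36/83, f(13/3) = 9/22, f(4.75) = 12/31, f(31/6) = 18/49, f(67/12) = 36/103, f(6) = 1/3.
Sum = Δs · [f(47/12) + f(13/3) + f(4.75) + ...].
Sum ≈ 0.9500.

0.9500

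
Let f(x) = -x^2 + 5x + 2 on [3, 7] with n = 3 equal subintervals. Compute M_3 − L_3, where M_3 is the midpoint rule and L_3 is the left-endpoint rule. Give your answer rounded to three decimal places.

M_3 ≈ 3.25926.
L_3 ≈ 14.81481.
M_3 − L_3 ≈ -11.556.

-11.556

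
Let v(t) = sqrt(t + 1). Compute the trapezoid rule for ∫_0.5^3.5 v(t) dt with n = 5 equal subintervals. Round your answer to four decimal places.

5.1341

Δt = (3.5 − 0.5)/5 = 0.6.
v(0.5) ≈ 1.2247, v(1.1) ≈ 1.4491, v(1.7) ≈ 1.6432, v(2.3) ≈ 1.8166, v(2.9) ≈ 1.9748, v(3.5) ≈ 2.1213.
T_5 = (Δt/2)·[v(t_0) + 2v(t_1) + ... + 2v(t_{4}) + v(t_5)].
Sum ≈ 5.1341.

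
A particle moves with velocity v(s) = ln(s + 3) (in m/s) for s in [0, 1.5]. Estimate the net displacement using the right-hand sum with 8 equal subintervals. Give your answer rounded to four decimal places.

2.0102

Δs = (1.5 − 0)/8 = 0.1875.
Right endpoints: 0.1875, 0.375, 0.5625, 0.75, 0.9375, 1.125, 1.3125, 1.5.
v(0.1875) ≈ 1.1592, v(0.375) ≈ 1.2164, v(0.5625) ≈ 1.2705, v(0.75) ≈ 1.3218, v(0.9375) ≈ 1.3705, v(1.125) ≈ 1.4171, v(1.3125) ≈ 1.4615, v(1.5) ≈ 1.5041.
Sum = Δs · [v(0.1875) + v(0.375) + v(0.5625) + ...].
Sum ≈ 2.0102.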